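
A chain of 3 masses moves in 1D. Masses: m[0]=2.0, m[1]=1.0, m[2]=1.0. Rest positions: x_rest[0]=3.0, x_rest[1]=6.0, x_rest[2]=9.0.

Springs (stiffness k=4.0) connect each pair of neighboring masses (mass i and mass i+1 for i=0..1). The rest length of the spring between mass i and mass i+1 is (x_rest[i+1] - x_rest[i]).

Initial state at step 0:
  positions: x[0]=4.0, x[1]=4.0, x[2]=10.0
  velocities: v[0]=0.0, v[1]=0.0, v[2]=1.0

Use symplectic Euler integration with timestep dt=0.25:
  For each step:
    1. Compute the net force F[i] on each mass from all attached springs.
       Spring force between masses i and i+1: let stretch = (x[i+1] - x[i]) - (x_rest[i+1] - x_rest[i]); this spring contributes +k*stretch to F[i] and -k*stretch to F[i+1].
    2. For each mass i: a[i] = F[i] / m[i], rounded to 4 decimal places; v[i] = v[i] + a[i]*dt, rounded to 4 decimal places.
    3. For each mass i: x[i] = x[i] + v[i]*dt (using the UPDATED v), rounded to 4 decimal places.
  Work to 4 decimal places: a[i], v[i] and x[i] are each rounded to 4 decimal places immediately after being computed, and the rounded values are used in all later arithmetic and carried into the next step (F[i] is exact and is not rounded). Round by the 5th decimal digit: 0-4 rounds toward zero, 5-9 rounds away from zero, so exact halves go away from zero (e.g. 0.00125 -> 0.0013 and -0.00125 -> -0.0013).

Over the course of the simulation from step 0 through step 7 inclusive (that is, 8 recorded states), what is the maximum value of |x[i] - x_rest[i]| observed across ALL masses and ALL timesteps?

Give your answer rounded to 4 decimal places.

Step 0: x=[4.0000 4.0000 10.0000] v=[0.0000 0.0000 1.0000]
Step 1: x=[3.6250 5.5000 9.5000] v=[-1.5000 6.0000 -2.0000]
Step 2: x=[3.1094 7.5313 8.7500] v=[-2.0625 8.1250 -3.0000]
Step 3: x=[2.7715 8.7618 8.4453] v=[-1.3516 4.9218 -1.2187]
Step 4: x=[2.8074 8.4156 8.9698] v=[0.1436 -1.3850 2.0978]
Step 5: x=[3.1693 6.8059 10.1057] v=[1.4477 -6.4390 4.5436]
Step 6: x=[3.6108 5.1120 11.1667] v=[1.7660 -6.7758 4.2438]
Step 7: x=[3.8650 4.5564 11.4640] v=[1.0166 -2.2223 1.1891]
Max displacement = 2.7618

Answer: 2.7618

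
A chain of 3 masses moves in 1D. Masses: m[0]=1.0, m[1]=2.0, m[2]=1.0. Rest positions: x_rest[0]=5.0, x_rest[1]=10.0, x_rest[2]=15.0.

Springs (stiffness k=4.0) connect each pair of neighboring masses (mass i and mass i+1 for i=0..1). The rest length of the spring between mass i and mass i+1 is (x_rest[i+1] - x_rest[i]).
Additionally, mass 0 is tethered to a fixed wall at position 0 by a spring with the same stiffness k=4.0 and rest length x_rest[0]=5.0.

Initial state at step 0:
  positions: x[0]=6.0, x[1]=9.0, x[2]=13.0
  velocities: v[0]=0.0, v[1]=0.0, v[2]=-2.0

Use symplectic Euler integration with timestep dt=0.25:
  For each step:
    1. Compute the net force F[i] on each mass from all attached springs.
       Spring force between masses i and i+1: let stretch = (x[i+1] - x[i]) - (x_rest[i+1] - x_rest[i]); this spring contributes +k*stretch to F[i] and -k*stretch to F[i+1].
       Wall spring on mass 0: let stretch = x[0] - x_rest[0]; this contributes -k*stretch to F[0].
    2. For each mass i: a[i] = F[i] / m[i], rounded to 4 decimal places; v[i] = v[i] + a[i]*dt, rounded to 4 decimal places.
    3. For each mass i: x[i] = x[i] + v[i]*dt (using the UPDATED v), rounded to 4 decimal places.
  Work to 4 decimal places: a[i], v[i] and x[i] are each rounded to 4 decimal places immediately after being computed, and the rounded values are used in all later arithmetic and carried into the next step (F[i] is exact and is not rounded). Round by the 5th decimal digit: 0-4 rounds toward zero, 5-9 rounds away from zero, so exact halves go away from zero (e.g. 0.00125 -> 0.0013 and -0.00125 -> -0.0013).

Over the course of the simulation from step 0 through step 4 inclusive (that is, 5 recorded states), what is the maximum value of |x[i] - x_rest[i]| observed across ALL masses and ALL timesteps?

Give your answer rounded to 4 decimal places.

Step 0: x=[6.0000 9.0000 13.0000] v=[0.0000 0.0000 -2.0000]
Step 1: x=[5.2500 9.1250 12.7500] v=[-3.0000 0.5000 -1.0000]
Step 2: x=[4.1563 9.2188 12.8438] v=[-4.3750 0.3750 0.3750]
Step 3: x=[3.2891 9.1329 13.2813] v=[-3.4688 -0.3438 1.7500]
Step 4: x=[3.0606 8.8350 13.9317] v=[-0.9141 -1.1915 2.6016]
Max displacement = 2.2500

Answer: 2.2500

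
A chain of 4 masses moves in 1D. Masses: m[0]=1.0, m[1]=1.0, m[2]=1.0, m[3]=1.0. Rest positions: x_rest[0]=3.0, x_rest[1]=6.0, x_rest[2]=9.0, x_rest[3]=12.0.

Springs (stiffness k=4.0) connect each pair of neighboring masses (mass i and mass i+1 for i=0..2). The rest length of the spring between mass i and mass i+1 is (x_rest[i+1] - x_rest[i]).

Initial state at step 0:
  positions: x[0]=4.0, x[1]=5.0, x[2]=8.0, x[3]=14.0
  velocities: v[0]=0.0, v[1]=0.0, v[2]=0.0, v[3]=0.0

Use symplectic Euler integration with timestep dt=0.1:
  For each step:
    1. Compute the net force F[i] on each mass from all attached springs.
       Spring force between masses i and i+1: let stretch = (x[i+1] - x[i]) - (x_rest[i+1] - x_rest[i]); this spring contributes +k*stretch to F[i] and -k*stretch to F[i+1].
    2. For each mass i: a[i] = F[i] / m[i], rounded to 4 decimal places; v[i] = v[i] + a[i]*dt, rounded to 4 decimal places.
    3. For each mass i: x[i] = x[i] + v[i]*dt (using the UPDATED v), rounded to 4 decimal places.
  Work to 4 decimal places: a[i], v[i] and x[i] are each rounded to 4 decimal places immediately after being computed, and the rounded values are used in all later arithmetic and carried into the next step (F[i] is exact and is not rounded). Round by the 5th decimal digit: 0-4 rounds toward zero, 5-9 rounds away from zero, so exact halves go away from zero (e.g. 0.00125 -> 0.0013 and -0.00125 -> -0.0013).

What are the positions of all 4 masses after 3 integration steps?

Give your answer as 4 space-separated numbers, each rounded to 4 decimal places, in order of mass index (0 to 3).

Answer: 3.5516 5.4562 8.6651 13.3272

Derivation:
Step 0: x=[4.0000 5.0000 8.0000 14.0000] v=[0.0000 0.0000 0.0000 0.0000]
Step 1: x=[3.9200 5.0800 8.1200 13.8800] v=[-0.8000 0.8000 1.2000 -1.2000]
Step 2: x=[3.7664 5.2352 8.3488 13.6496] v=[-1.5360 1.5520 2.2880 -2.3040]
Step 3: x=[3.5516 5.4562 8.6651 13.3272] v=[-2.1485 2.2099 3.1629 -3.2243]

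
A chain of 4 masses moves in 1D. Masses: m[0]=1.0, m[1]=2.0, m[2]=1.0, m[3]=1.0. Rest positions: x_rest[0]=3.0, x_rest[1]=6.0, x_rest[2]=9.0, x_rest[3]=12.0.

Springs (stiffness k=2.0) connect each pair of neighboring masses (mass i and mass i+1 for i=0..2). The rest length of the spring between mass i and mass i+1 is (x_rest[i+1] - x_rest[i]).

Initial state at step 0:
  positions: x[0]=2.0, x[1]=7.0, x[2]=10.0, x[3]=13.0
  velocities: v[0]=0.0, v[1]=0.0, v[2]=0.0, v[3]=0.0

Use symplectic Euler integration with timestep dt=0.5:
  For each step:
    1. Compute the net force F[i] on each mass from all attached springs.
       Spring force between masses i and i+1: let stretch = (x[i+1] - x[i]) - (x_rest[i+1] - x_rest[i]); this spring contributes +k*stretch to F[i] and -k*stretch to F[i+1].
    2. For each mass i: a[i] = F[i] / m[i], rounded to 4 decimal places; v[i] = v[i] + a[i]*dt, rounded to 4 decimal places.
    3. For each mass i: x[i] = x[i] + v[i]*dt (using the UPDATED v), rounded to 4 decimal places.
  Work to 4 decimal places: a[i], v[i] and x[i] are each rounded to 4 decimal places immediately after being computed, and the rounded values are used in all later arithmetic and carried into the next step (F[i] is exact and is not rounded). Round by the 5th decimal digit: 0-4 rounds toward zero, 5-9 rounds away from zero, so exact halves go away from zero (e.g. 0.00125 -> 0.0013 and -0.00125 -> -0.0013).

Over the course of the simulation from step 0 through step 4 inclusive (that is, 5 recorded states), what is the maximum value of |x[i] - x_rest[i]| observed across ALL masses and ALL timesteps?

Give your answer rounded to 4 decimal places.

Step 0: x=[2.0000 7.0000 10.0000 13.0000] v=[0.0000 0.0000 0.0000 0.0000]
Step 1: x=[3.0000 6.5000 10.0000 13.0000] v=[2.0000 -1.0000 0.0000 0.0000]
Step 2: x=[4.2500 6.0000 9.7500 13.0000] v=[2.5000 -1.0000 -0.5000 0.0000]
Step 3: x=[4.8750 6.0000 9.2500 12.8750] v=[1.2500 0.0000 -1.0000 -0.2500]
Step 4: x=[4.5625 6.5313 8.9375 12.4375] v=[-0.6250 1.0625 -0.6250 -0.8750]
Max displacement = 1.8750

Answer: 1.8750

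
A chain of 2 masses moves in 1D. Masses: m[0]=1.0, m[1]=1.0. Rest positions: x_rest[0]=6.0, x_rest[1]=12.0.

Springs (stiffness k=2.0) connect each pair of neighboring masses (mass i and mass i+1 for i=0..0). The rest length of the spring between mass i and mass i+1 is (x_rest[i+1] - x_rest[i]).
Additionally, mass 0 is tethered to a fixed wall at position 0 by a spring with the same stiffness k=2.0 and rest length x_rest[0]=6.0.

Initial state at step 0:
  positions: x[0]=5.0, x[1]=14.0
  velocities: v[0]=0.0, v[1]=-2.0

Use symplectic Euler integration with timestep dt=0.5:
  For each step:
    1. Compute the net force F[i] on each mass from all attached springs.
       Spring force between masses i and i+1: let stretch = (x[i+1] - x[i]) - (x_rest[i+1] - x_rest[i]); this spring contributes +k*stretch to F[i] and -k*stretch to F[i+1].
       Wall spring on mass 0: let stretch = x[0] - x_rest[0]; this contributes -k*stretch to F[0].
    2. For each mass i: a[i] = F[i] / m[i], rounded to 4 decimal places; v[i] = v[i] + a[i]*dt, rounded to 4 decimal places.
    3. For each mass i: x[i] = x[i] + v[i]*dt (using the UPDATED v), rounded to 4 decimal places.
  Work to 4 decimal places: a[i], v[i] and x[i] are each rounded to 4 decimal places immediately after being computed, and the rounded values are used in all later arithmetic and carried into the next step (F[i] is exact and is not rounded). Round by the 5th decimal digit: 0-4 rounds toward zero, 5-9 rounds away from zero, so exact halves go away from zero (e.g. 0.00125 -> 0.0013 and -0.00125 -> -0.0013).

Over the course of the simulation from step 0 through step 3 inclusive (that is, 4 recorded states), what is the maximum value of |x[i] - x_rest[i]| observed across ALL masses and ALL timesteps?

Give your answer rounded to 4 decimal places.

Answer: 2.2500

Derivation:
Step 0: x=[5.0000 14.0000] v=[0.0000 -2.0000]
Step 1: x=[7.0000 11.5000] v=[4.0000 -5.0000]
Step 2: x=[7.7500 9.7500] v=[1.5000 -3.5000]
Step 3: x=[5.6250 10.0000] v=[-4.2500 0.5000]
Max displacement = 2.2500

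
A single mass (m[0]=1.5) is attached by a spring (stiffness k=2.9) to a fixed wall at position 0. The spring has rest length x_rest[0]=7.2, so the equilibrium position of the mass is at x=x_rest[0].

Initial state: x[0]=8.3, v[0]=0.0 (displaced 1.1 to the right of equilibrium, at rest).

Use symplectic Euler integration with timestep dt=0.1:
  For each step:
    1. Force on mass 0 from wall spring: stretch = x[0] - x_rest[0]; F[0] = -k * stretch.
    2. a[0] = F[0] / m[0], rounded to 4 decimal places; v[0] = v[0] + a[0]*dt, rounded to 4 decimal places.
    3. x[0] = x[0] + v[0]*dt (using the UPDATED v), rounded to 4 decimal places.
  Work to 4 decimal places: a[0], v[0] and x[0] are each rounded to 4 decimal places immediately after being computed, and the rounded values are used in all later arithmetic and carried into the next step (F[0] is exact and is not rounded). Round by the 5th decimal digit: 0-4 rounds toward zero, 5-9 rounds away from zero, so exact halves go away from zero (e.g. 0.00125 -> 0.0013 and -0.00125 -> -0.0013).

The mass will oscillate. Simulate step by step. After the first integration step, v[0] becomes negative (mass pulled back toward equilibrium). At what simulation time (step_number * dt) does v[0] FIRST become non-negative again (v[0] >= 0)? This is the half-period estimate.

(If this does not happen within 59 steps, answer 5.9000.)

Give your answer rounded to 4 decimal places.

Step 0: x=[8.3000] v=[0.0000]
Step 1: x=[8.2787] v=[-0.2127]
Step 2: x=[8.2366] v=[-0.4213]
Step 3: x=[8.1744] v=[-0.6217]
Step 4: x=[8.0934] v=[-0.8101]
Step 5: x=[7.9951] v=[-0.9828]
Step 6: x=[7.8815] v=[-1.1365]
Step 7: x=[7.7547] v=[-1.2683]
Step 8: x=[7.6172] v=[-1.3755]
Step 9: x=[7.4716] v=[-1.4562]
Step 10: x=[7.3207] v=[-1.5087]
Step 11: x=[7.1675] v=[-1.5320]
Step 12: x=[7.0149] v=[-1.5257]
Step 13: x=[6.8659] v=[-1.4899]
Step 14: x=[6.7234] v=[-1.4253]
Step 15: x=[6.5901] v=[-1.3332]
Step 16: x=[6.4686] v=[-1.2153]
Step 17: x=[6.3612] v=[-1.0739]
Step 18: x=[6.2700] v=[-0.9117]
Step 19: x=[6.1968] v=[-0.7319]
Step 20: x=[6.1430] v=[-0.5380]
Step 21: x=[6.1096] v=[-0.3337]
Step 22: x=[6.0973] v=[-0.1229]
Step 23: x=[6.1063] v=[0.0903]
First v>=0 after going negative at step 23, time=2.3000

Answer: 2.3000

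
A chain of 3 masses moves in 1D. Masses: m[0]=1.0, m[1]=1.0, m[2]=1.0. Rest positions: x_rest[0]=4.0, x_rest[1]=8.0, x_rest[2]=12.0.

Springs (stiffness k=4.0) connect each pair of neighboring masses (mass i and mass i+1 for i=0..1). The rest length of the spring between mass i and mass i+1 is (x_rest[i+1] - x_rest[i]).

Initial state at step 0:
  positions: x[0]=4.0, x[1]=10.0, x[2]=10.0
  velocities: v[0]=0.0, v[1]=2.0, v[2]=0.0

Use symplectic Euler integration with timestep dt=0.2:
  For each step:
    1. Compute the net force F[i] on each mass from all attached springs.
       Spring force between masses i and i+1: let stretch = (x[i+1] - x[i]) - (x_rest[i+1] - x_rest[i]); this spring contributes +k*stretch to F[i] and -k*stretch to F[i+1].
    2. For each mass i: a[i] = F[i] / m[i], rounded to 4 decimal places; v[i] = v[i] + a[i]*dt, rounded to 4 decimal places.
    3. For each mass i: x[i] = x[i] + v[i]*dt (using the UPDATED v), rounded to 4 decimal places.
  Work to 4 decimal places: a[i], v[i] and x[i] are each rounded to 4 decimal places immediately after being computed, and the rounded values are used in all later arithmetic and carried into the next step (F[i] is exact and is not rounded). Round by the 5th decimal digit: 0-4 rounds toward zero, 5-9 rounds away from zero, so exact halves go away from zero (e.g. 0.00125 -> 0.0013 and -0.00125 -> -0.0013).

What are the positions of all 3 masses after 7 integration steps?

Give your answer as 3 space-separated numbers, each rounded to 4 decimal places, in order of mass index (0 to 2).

Answer: 3.5232 9.7275 13.5494

Derivation:
Step 0: x=[4.0000 10.0000 10.0000] v=[0.0000 2.0000 0.0000]
Step 1: x=[4.3200 9.4400 10.6400] v=[1.6000 -2.8000 3.2000]
Step 2: x=[4.8192 8.2528 11.7280] v=[2.4960 -5.9360 5.4400]
Step 3: x=[5.2278 7.0723 12.9000] v=[2.0429 -5.9027 5.8598]
Step 4: x=[5.2915 6.5291 13.7795] v=[0.3185 -2.7161 4.3976]
Step 5: x=[4.9132 6.9479 14.1390] v=[-1.8914 2.0941 1.7973]
Step 6: x=[4.2205 8.1917 13.9879] v=[-3.4636 6.2192 -0.7556]
Step 7: x=[3.5232 9.7275 13.5494] v=[-3.4866 7.6792 -2.1926]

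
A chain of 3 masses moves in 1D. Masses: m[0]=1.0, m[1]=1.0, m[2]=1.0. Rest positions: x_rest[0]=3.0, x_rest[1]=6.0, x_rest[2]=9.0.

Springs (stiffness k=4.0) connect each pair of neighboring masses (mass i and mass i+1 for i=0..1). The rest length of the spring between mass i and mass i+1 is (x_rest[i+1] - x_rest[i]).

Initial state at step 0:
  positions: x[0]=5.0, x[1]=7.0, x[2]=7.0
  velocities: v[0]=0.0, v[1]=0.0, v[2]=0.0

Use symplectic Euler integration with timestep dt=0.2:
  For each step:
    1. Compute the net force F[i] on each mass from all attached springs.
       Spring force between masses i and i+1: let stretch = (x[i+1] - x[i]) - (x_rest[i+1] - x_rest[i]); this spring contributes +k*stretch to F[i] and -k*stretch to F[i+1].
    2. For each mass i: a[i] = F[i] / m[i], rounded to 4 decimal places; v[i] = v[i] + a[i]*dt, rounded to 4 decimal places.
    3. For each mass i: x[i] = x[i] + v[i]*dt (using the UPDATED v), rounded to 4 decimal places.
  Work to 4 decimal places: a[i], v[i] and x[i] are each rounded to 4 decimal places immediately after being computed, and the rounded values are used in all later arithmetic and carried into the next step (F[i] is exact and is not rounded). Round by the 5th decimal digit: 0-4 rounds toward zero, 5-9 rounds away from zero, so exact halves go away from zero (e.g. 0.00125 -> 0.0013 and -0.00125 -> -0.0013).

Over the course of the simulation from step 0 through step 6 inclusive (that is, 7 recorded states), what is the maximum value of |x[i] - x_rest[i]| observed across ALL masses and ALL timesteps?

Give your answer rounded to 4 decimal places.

Step 0: x=[5.0000 7.0000 7.0000] v=[0.0000 0.0000 0.0000]
Step 1: x=[4.8400 6.6800 7.4800] v=[-0.8000 -1.6000 2.4000]
Step 2: x=[4.4944 6.1936 8.3120] v=[-1.7280 -2.4320 4.1600]
Step 3: x=[3.9407 5.7743 9.2851] v=[-2.7686 -2.0966 4.8653]
Step 4: x=[3.2004 5.6233 10.1764] v=[-3.7017 -0.7548 4.4567]
Step 5: x=[2.3677 5.8132 10.8192] v=[-4.1634 0.9494 3.2142]
Step 6: x=[1.6063 6.2528 11.1411] v=[-3.8070 2.1978 1.6094]
Max displacement = 2.1411

Answer: 2.1411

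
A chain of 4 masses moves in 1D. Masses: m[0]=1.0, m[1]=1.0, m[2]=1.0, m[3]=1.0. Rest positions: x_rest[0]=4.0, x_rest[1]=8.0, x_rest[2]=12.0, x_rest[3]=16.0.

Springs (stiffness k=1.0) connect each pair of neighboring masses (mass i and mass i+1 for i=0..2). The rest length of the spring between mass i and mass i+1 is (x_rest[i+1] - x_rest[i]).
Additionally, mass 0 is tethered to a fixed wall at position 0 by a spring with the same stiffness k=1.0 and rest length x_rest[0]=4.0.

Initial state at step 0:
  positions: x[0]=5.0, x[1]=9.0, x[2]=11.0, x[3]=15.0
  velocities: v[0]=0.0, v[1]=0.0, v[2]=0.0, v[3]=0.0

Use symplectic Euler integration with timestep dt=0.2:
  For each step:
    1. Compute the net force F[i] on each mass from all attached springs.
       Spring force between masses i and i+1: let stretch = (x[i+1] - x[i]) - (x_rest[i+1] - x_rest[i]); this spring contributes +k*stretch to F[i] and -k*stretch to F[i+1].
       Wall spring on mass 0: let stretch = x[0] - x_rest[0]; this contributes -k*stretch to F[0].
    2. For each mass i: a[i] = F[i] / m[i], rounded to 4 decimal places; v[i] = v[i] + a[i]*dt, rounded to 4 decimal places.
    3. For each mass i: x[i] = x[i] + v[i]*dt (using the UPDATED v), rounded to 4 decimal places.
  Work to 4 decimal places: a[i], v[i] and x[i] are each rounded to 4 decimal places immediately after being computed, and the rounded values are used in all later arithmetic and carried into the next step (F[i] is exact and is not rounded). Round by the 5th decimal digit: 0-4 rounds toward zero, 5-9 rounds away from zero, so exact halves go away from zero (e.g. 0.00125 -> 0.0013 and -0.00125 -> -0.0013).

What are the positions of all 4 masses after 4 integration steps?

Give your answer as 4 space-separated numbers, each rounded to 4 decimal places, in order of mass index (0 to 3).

Step 0: x=[5.0000 9.0000 11.0000 15.0000] v=[0.0000 0.0000 0.0000 0.0000]
Step 1: x=[4.9600 8.9200 11.0800 15.0000] v=[-0.2000 -0.4000 0.4000 0.0000]
Step 2: x=[4.8800 8.7680 11.2304 15.0032] v=[-0.4000 -0.7600 0.7520 0.0160]
Step 3: x=[4.7603 8.5590 11.4332 15.0155] v=[-0.5984 -1.0451 1.0141 0.0614]
Step 4: x=[4.6022 8.3130 11.6643 15.0445] v=[-0.7907 -1.2300 1.1557 0.1449]

Answer: 4.6022 8.3130 11.6643 15.0445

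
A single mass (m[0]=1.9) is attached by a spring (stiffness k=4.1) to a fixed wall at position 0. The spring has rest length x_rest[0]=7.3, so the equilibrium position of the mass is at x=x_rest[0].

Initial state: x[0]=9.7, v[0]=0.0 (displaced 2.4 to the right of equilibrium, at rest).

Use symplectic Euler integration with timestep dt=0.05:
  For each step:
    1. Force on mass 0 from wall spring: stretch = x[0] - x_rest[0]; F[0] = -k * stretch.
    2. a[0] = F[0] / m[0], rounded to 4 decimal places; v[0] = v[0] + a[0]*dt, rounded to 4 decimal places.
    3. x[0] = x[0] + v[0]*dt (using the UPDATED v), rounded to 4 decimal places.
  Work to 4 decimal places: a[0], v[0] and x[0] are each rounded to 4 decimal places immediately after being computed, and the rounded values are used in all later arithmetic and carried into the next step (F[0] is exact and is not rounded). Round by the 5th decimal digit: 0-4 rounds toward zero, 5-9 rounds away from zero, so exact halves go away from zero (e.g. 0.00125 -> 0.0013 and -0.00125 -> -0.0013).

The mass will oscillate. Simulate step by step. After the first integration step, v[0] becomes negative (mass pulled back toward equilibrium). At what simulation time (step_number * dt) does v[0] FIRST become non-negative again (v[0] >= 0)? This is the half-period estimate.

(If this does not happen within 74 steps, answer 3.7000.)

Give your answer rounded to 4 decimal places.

Step 0: x=[9.7000] v=[0.0000]
Step 1: x=[9.6871] v=[-0.2589]
Step 2: x=[9.6613] v=[-0.5165]
Step 3: x=[9.6227] v=[-0.7713]
Step 4: x=[9.5716] v=[-1.0219]
Step 5: x=[9.5083] v=[-1.2670]
Step 6: x=[9.4330] v=[-1.5053]
Step 7: x=[9.3462] v=[-1.7354]
Step 8: x=[9.2484] v=[-1.9562]
Step 9: x=[9.1401] v=[-2.1664]
Step 10: x=[9.0219] v=[-2.3649]
Step 11: x=[8.8944] v=[-2.5507]
Step 12: x=[8.7583] v=[-2.7227]
Step 13: x=[8.6143] v=[-2.8800]
Step 14: x=[8.4632] v=[-3.0218]
Step 15: x=[8.3058] v=[-3.1473]
Step 16: x=[8.1430] v=[-3.2558]
Step 17: x=[7.9757] v=[-3.3468]
Step 18: x=[7.8047] v=[-3.4197]
Step 19: x=[7.6310] v=[-3.4742]
Step 20: x=[7.4555] v=[-3.5099]
Step 21: x=[7.2792] v=[-3.5267]
Step 22: x=[7.1030] v=[-3.5245]
Step 23: x=[6.9278] v=[-3.5032]
Step 24: x=[6.7547] v=[-3.4630]
Step 25: x=[6.5845] v=[-3.4042]
Step 26: x=[6.4182] v=[-3.3270]
Step 27: x=[6.2566] v=[-3.2319]
Step 28: x=[6.1006] v=[-3.1193]
Step 29: x=[5.9511] v=[-2.9899]
Step 30: x=[5.8089] v=[-2.8444]
Step 31: x=[5.6747] v=[-2.6835]
Step 32: x=[5.5493] v=[-2.5081]
Step 33: x=[5.4333] v=[-2.3192]
Step 34: x=[5.3274] v=[-2.1178]
Step 35: x=[5.2322] v=[-1.9050]
Step 36: x=[5.1481] v=[-1.6819]
Step 37: x=[5.0756] v=[-1.4497]
Step 38: x=[5.0151] v=[-1.2097]
Step 39: x=[4.9669] v=[-0.9632]
Step 40: x=[4.9313] v=[-0.7115]
Step 41: x=[4.9085] v=[-0.4559]
Step 42: x=[4.8986] v=[-0.1979]
Step 43: x=[4.9017] v=[0.0612]
First v>=0 after going negative at step 43, time=2.1500

Answer: 2.1500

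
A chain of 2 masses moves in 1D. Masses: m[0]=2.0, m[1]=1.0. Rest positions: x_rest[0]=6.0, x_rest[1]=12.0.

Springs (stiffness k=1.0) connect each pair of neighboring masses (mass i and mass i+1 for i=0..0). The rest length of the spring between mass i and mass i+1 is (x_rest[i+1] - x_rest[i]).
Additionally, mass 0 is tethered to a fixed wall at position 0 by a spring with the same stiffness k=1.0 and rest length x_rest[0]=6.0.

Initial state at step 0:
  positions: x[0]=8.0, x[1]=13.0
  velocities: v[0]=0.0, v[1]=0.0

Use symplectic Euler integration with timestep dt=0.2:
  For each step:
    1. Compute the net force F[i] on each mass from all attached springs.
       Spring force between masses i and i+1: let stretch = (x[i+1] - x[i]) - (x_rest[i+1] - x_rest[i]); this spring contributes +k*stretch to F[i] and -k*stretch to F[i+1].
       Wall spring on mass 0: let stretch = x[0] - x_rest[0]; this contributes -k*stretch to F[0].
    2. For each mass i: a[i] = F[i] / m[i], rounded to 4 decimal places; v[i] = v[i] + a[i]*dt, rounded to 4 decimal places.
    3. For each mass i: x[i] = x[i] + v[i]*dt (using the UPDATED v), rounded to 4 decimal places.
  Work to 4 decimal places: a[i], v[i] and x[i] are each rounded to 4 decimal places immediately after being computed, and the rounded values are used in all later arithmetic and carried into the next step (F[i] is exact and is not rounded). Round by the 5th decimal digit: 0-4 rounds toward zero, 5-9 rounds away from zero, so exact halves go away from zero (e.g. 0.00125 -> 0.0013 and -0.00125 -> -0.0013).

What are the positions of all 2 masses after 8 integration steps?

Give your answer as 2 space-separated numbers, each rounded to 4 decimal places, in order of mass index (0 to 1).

Answer: 6.4227 13.7236

Derivation:
Step 0: x=[8.0000 13.0000] v=[0.0000 0.0000]
Step 1: x=[7.9400 13.0400] v=[-0.3000 0.2000]
Step 2: x=[7.8232 13.1160] v=[-0.5840 0.3800]
Step 3: x=[7.6558 13.2203] v=[-0.8370 0.5214]
Step 4: x=[7.4466 13.3420] v=[-1.0461 0.6085]
Step 5: x=[7.2064 13.4679] v=[-1.2012 0.6294]
Step 6: x=[6.9473 13.5833] v=[-1.2957 0.5771]
Step 7: x=[6.6819 13.6733] v=[-1.3268 0.4499]
Step 8: x=[6.4227 13.7236] v=[-1.2958 0.2516]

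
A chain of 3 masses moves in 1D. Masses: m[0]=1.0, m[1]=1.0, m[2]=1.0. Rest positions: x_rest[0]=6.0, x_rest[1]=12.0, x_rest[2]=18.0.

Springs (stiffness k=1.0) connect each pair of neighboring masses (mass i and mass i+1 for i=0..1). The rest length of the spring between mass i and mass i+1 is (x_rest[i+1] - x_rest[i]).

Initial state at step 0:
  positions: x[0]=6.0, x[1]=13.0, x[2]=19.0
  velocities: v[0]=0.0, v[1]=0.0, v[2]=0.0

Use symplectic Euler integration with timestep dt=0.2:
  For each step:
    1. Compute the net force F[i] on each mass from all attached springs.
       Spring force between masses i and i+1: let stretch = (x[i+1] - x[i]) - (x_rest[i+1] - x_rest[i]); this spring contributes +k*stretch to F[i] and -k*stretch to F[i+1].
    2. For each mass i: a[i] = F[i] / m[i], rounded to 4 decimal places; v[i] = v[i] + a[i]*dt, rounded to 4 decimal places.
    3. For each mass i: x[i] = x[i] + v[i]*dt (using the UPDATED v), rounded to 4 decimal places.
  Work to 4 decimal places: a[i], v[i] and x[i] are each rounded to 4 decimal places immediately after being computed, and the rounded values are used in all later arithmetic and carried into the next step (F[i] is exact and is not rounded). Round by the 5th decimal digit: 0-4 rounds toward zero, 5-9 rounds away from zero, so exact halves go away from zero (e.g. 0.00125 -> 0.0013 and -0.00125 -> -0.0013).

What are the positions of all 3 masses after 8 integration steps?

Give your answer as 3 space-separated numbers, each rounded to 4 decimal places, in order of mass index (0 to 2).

Answer: 6.8993 12.3339 18.7670

Derivation:
Step 0: x=[6.0000 13.0000 19.0000] v=[0.0000 0.0000 0.0000]
Step 1: x=[6.0400 12.9600 19.0000] v=[0.2000 -0.2000 0.0000]
Step 2: x=[6.1168 12.8848 18.9984] v=[0.3840 -0.3760 -0.0080]
Step 3: x=[6.2243 12.7834 18.9923] v=[0.5376 -0.5069 -0.0307]
Step 4: x=[6.3542 12.6680 18.9778] v=[0.6494 -0.5769 -0.0725]
Step 5: x=[6.4966 12.5525 18.9509] v=[0.7122 -0.5777 -0.1345]
Step 6: x=[6.6413 12.4507 18.9081] v=[0.7234 -0.5092 -0.2142]
Step 7: x=[6.7784 12.3748 18.8470] v=[0.6853 -0.3796 -0.3057]
Step 8: x=[6.8993 12.3339 18.7670] v=[0.6046 -0.2044 -0.4001]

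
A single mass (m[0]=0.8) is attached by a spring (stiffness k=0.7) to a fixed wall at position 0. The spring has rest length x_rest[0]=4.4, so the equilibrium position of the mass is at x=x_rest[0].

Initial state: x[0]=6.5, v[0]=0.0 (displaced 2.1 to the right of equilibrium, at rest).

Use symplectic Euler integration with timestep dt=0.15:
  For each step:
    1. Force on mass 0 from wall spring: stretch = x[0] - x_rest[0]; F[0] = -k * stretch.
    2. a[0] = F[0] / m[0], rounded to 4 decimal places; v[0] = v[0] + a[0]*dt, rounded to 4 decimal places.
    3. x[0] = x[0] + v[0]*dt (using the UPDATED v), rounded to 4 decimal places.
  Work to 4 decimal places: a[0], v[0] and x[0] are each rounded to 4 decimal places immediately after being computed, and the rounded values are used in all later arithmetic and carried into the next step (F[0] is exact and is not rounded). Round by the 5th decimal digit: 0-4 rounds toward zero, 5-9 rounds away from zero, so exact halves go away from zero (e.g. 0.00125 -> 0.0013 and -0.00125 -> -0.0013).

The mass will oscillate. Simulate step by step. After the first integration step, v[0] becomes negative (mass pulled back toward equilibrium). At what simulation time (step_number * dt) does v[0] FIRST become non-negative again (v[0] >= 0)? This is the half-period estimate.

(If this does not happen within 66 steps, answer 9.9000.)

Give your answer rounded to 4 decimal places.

Answer: 3.4500

Derivation:
Step 0: x=[6.5000] v=[0.0000]
Step 1: x=[6.4587] v=[-0.2756]
Step 2: x=[6.3768] v=[-0.5458]
Step 3: x=[6.2560] v=[-0.8053]
Step 4: x=[6.0987] v=[-1.0489]
Step 5: x=[5.9079] v=[-1.2719]
Step 6: x=[5.6874] v=[-1.4698]
Step 7: x=[5.4416] v=[-1.6388]
Step 8: x=[5.1753] v=[-1.7755]
Step 9: x=[4.8937] v=[-1.8773]
Step 10: x=[4.6024] v=[-1.9421]
Step 11: x=[4.3071] v=[-1.9687]
Step 12: x=[4.0136] v=[-1.9565]
Step 13: x=[3.7277] v=[-1.9058]
Step 14: x=[3.4551] v=[-1.8176]
Step 15: x=[3.2011] v=[-1.6936]
Step 16: x=[2.9707] v=[-1.5363]
Step 17: x=[2.7684] v=[-1.3487]
Step 18: x=[2.5982] v=[-1.1345]
Step 19: x=[2.4635] v=[-0.8980]
Step 20: x=[2.3669] v=[-0.6438]
Step 21: x=[2.3104] v=[-0.3770]
Step 22: x=[2.2950] v=[-0.1027]
Step 23: x=[2.3210] v=[0.1736]
First v>=0 after going negative at step 23, time=3.4500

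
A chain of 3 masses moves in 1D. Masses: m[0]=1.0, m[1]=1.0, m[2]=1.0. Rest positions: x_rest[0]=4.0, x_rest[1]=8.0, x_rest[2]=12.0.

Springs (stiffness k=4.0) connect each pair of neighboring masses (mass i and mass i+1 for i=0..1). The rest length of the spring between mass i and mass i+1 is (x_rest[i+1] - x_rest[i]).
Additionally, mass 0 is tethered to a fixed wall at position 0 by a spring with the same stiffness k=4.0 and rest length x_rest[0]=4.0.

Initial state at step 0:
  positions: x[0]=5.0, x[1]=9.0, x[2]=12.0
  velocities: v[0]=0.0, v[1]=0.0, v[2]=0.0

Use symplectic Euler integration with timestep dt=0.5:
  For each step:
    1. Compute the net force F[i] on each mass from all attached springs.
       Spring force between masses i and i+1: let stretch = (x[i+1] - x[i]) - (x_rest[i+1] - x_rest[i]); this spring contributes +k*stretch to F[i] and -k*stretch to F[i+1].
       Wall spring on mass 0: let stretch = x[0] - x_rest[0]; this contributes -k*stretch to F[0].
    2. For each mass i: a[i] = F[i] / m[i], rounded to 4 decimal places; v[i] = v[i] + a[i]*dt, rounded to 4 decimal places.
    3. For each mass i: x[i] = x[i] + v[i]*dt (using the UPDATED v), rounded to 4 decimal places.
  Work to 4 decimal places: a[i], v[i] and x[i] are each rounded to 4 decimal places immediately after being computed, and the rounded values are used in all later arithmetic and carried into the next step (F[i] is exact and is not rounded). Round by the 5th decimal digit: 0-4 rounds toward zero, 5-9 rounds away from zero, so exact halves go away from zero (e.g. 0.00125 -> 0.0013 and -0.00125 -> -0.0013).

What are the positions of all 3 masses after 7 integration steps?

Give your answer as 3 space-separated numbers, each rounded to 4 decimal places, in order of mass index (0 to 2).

Step 0: x=[5.0000 9.0000 12.0000] v=[0.0000 0.0000 0.0000]
Step 1: x=[4.0000 8.0000 13.0000] v=[-2.0000 -2.0000 2.0000]
Step 2: x=[3.0000 8.0000 13.0000] v=[-2.0000 0.0000 0.0000]
Step 3: x=[4.0000 8.0000 12.0000] v=[2.0000 0.0000 -2.0000]
Step 4: x=[5.0000 8.0000 11.0000] v=[2.0000 0.0000 -2.0000]
Step 5: x=[4.0000 8.0000 11.0000] v=[-2.0000 0.0000 0.0000]
Step 6: x=[3.0000 7.0000 12.0000] v=[-2.0000 -2.0000 2.0000]
Step 7: x=[3.0000 7.0000 12.0000] v=[0.0000 0.0000 0.0000]

Answer: 3.0000 7.0000 12.0000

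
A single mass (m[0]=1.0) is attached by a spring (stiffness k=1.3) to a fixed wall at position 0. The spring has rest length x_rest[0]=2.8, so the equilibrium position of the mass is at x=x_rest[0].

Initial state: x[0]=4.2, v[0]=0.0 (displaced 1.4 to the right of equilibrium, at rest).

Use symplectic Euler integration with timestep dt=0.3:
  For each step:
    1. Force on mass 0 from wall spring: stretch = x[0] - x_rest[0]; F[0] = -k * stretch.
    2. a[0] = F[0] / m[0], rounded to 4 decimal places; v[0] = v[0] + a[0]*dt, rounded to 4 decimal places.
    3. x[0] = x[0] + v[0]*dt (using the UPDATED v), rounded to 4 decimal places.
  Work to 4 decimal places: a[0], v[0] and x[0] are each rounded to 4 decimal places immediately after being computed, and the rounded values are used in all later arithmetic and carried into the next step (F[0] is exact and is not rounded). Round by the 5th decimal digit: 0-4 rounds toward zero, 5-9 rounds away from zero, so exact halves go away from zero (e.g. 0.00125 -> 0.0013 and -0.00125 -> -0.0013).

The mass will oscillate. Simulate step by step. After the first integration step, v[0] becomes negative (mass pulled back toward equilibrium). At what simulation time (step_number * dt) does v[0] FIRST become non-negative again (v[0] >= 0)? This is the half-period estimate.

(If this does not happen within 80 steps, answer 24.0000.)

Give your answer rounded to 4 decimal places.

Answer: 3.0000

Derivation:
Step 0: x=[4.2000] v=[0.0000]
Step 1: x=[4.0362] v=[-0.5460]
Step 2: x=[3.7278] v=[-1.0281]
Step 3: x=[3.3108] v=[-1.3899]
Step 4: x=[2.8341] v=[-1.5891]
Step 5: x=[2.3534] v=[-1.6024]
Step 6: x=[1.9249] v=[-1.4282]
Step 7: x=[1.5988] v=[-1.0869]
Step 8: x=[1.4133] v=[-0.6184]
Step 9: x=[1.3900] v=[-0.0776]
Step 10: x=[1.5317] v=[0.4723]
First v>=0 after going negative at step 10, time=3.0000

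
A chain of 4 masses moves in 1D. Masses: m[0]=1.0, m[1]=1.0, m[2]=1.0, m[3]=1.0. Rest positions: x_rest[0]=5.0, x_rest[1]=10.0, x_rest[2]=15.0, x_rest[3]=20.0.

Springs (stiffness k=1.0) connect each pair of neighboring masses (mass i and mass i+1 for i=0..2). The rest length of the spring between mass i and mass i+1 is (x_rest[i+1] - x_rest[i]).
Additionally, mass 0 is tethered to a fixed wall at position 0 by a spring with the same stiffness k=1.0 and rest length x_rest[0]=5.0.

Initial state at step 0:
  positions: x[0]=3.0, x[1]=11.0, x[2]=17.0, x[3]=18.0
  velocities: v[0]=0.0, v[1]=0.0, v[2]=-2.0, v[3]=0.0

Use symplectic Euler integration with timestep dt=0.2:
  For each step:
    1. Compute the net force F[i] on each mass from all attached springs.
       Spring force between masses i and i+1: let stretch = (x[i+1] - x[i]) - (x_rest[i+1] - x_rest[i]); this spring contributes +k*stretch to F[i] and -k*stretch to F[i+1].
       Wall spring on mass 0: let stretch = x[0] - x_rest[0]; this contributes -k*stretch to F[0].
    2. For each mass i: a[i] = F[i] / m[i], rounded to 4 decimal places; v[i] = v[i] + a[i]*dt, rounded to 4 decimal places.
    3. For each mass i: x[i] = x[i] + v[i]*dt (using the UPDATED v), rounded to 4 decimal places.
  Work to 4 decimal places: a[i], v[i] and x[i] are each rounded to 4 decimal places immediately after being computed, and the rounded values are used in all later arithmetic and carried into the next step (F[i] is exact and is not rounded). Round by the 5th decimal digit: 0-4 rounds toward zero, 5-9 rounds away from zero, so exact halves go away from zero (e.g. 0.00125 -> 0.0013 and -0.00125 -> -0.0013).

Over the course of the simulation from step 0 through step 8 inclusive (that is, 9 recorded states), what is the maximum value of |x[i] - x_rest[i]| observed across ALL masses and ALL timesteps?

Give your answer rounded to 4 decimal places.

Step 0: x=[3.0000 11.0000 17.0000 18.0000] v=[0.0000 0.0000 -2.0000 0.0000]
Step 1: x=[3.2000 10.9200 16.4000 18.1600] v=[1.0000 -0.4000 -3.0000 0.8000]
Step 2: x=[3.5808 10.7504 15.6512 18.4496] v=[1.9040 -0.8480 -3.7440 1.4480]
Step 3: x=[4.1052 10.4900 14.8183 18.8273] v=[2.6218 -1.3018 -4.1645 1.8883]
Step 4: x=[4.7207 10.1474 13.9726 19.2446] v=[3.0777 -1.7131 -4.2284 2.0865]
Step 5: x=[5.3645 9.7407 13.1848 19.6510] v=[3.2189 -2.0334 -3.9390 2.0321]
Step 6: x=[5.9687 9.2967 12.5179 19.9988] v=[3.0212 -2.2198 -3.3346 1.7389]
Step 7: x=[6.4673 8.8485 12.0214 20.2473] v=[2.4931 -2.2412 -2.4827 1.2427]
Step 8: x=[6.8025 8.4319 11.7270 20.3668] v=[1.6759 -2.0829 -1.4721 0.5975]
Max displacement = 3.2730

Answer: 3.2730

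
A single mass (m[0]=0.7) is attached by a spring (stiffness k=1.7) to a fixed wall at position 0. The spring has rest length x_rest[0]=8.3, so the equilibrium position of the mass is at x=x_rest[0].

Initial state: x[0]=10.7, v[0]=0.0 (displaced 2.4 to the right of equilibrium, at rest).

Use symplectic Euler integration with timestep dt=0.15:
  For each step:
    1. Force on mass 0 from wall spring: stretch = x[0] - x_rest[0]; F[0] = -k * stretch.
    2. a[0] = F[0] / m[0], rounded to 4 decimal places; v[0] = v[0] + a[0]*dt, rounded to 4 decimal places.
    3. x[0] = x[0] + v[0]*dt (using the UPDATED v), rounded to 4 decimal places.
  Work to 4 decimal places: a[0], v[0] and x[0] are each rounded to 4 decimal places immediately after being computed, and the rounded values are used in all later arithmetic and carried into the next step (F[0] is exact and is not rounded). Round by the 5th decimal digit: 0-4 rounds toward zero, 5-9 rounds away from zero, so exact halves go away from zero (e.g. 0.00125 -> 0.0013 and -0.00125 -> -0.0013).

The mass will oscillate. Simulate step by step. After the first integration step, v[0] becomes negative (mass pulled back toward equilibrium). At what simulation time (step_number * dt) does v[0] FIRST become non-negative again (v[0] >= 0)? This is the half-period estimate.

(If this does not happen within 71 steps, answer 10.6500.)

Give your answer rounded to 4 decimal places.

Answer: 2.1000

Derivation:
Step 0: x=[10.7000] v=[0.0000]
Step 1: x=[10.5689] v=[-0.8743]
Step 2: x=[10.3138] v=[-1.7008]
Step 3: x=[9.9486] v=[-2.4344]
Step 4: x=[9.4934] v=[-3.0350]
Step 5: x=[8.9729] v=[-3.4697]
Step 6: x=[8.4157] v=[-3.7148]
Step 7: x=[7.8522] v=[-3.7570]
Step 8: x=[7.3131] v=[-3.5939]
Step 9: x=[6.8279] v=[-3.2344]
Step 10: x=[6.4232] v=[-2.6981]
Step 11: x=[6.1210] v=[-2.0144]
Step 12: x=[5.9379] v=[-1.2206]
Step 13: x=[5.8839] v=[-0.3601]
Step 14: x=[5.9619] v=[0.5201]
First v>=0 after going negative at step 14, time=2.1000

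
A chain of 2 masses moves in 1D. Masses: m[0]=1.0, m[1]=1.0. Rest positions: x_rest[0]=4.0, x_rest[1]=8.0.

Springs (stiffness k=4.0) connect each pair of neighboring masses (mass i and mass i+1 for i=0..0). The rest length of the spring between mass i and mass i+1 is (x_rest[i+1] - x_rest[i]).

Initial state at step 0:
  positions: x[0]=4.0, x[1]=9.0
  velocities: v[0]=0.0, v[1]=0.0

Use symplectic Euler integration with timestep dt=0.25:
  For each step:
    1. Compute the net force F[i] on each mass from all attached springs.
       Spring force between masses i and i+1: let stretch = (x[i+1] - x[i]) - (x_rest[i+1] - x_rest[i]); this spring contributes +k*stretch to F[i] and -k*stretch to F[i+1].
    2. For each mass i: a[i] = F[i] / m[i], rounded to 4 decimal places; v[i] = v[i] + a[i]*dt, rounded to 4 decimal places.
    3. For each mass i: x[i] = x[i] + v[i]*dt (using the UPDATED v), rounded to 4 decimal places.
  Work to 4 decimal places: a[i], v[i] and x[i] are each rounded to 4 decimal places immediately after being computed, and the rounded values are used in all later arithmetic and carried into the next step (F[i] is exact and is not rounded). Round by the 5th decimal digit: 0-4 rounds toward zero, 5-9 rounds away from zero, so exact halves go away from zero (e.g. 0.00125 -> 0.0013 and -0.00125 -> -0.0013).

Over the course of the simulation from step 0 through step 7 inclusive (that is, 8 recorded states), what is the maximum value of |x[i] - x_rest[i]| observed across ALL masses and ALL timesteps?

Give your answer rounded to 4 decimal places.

Answer: 1.0313

Derivation:
Step 0: x=[4.0000 9.0000] v=[0.0000 0.0000]
Step 1: x=[4.2500 8.7500] v=[1.0000 -1.0000]
Step 2: x=[4.6250 8.3750] v=[1.5000 -1.5000]
Step 3: x=[4.9375 8.0625] v=[1.2500 -1.2500]
Step 4: x=[5.0313 7.9688] v=[0.3750 -0.3750]
Step 5: x=[4.8594 8.1407] v=[-0.6875 0.6875]
Step 6: x=[4.5079 8.4923] v=[-1.4062 1.4062]
Step 7: x=[4.1525 8.8478] v=[-1.4218 1.4218]
Max displacement = 1.0313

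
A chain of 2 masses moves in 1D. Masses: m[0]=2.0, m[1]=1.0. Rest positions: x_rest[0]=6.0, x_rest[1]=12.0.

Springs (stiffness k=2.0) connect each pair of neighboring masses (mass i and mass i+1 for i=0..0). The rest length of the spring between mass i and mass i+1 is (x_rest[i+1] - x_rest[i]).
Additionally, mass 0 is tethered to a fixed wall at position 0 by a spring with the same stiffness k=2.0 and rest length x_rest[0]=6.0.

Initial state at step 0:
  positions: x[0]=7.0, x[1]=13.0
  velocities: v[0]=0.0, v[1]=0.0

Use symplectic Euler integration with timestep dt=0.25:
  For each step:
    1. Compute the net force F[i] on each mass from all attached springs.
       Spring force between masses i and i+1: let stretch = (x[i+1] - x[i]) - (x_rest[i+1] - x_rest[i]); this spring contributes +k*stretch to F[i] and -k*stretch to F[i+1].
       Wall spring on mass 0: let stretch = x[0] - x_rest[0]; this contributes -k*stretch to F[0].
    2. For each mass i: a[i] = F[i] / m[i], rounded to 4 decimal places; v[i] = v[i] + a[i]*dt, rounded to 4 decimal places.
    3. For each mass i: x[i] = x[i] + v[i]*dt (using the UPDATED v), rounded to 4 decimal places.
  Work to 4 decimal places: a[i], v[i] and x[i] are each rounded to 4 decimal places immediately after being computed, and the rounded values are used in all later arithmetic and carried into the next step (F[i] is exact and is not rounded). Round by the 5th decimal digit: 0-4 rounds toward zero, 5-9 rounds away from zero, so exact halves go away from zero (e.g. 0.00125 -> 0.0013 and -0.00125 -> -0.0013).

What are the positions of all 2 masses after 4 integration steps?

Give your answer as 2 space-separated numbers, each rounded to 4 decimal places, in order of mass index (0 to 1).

Step 0: x=[7.0000 13.0000] v=[0.0000 0.0000]
Step 1: x=[6.9375 13.0000] v=[-0.2500 0.0000]
Step 2: x=[6.8203 12.9922] v=[-0.4688 -0.0313]
Step 3: x=[6.6626 12.9629] v=[-0.6309 -0.1173]
Step 4: x=[6.4822 12.8960] v=[-0.7215 -0.2675]

Answer: 6.4822 12.8960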